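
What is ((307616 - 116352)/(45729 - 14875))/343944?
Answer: 11954/663253011 ≈ 1.8023e-5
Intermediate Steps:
((307616 - 116352)/(45729 - 14875))/343944 = (191264/30854)*(1/343944) = (191264*(1/30854))*(1/343944) = (95632/15427)*(1/343944) = 11954/663253011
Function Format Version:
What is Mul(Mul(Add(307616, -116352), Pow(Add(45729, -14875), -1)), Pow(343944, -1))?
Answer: Rational(11954, 663253011) ≈ 1.8023e-5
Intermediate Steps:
Mul(Mul(Add(307616, -116352), Pow(Add(45729, -14875), -1)), Pow(343944, -1)) = Mul(Mul(191264, Pow(30854, -1)), Rational(1, 343944)) = Mul(Mul(191264, Rational(1, 30854)), Rational(1, 343944)) = Mul(Rational(95632, 15427), Rational(1, 343944)) = Rational(11954, 663253011)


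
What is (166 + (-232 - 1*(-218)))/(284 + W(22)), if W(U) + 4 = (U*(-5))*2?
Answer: 38/15 ≈ 2.5333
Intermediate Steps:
W(U) = -4 - 10*U (W(U) = -4 + (U*(-5))*2 = -4 - 5*U*2 = -4 - 10*U)
(166 + (-232 - 1*(-218)))/(284 + W(22)) = (166 + (-232 - 1*(-218)))/(284 + (-4 - 10*22)) = (166 + (-232 + 218))/(284 + (-4 - 220)) = (166 - 14)/(284 - 224) = 152/60 = 152*(1/60) = 38/15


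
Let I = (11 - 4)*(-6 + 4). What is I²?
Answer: 196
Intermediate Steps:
I = -14 (I = 7*(-2) = -14)
I² = (-14)² = 196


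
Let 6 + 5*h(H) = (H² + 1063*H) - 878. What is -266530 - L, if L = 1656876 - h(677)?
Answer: -8439934/5 ≈ -1.6880e+6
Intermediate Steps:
h(H) = -884/5 + H²/5 + 1063*H/5 (h(H) = -6/5 + ((H² + 1063*H) - 878)/5 = -6/5 + (-878 + H² + 1063*H)/5 = -6/5 + (-878/5 + H²/5 + 1063*H/5) = -884/5 + H²/5 + 1063*H/5)
L = 7107284/5 (L = 1656876 - (-884/5 + (⅕)*677² + (1063/5)*677) = 1656876 - (-884/5 + (⅕)*458329 + 719651/5) = 1656876 - (-884/5 + 458329/5 + 719651/5) = 1656876 - 1*1177096/5 = 1656876 - 1177096/5 = 7107284/5 ≈ 1.4215e+6)
-266530 - L = -266530 - 1*7107284/5 = -266530 - 7107284/5 = -8439934/5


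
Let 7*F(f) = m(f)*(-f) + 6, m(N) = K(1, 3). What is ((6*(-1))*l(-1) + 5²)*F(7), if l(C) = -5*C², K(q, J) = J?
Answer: -825/7 ≈ -117.86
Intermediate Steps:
m(N) = 3
F(f) = 6/7 - 3*f/7 (F(f) = (3*(-f) + 6)/7 = (-3*f + 6)/7 = (6 - 3*f)/7 = 6/7 - 3*f/7)
((6*(-1))*l(-1) + 5²)*F(7) = ((6*(-1))*(-5*(-1)²) + 5²)*(6/7 - 3/7*7) = (-(-30) + 25)*(6/7 - 3) = (-6*(-5) + 25)*(-15/7) = (30 + 25)*(-15/7) = 55*(-15/7) = -825/7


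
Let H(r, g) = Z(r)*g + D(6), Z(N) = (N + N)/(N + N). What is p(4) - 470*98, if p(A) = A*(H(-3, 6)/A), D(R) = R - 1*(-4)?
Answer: -46044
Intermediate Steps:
D(R) = 4 + R (D(R) = R + 4 = 4 + R)
Z(N) = 1 (Z(N) = (2*N)/((2*N)) = (2*N)*(1/(2*N)) = 1)
H(r, g) = 10 + g (H(r, g) = 1*g + (4 + 6) = g + 10 = 10 + g)
p(A) = 16 (p(A) = A*((10 + 6)/A) = A*(16/A) = 16)
p(4) - 470*98 = 16 - 470*98 = 16 - 46060 = -46044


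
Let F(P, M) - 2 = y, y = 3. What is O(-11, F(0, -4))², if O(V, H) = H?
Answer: 25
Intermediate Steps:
F(P, M) = 5 (F(P, M) = 2 + 3 = 5)
O(-11, F(0, -4))² = 5² = 25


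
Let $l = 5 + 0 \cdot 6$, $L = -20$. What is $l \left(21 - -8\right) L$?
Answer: $-2900$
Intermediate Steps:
$l = 5$ ($l = 5 + 0 = 5$)
$l \left(21 - -8\right) L = 5 \left(21 - -8\right) \left(-20\right) = 5 \left(21 + 8\right) \left(-20\right) = 5 \cdot 29 \left(-20\right) = 145 \left(-20\right) = -2900$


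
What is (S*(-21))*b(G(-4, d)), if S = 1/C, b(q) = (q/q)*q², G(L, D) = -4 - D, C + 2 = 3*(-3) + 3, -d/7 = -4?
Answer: 2688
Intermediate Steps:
d = 28 (d = -7*(-4) = 28)
C = -8 (C = -2 + (3*(-3) + 3) = -2 + (-9 + 3) = -2 - 6 = -8)
b(q) = q² (b(q) = 1*q² = q²)
S = -⅛ (S = 1/(-8) = -⅛ ≈ -0.12500)
(S*(-21))*b(G(-4, d)) = (-⅛*(-21))*(-4 - 1*28)² = 21*(-4 - 28)²/8 = (21/8)*(-32)² = (21/8)*1024 = 2688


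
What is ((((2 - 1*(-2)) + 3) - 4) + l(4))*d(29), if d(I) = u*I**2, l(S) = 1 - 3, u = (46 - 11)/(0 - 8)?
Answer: -29435/8 ≈ -3679.4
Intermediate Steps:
u = -35/8 (u = 35/(-8) = 35*(-1/8) = -35/8 ≈ -4.3750)
l(S) = -2
d(I) = -35*I**2/8
((((2 - 1*(-2)) + 3) - 4) + l(4))*d(29) = ((((2 - 1*(-2)) + 3) - 4) - 2)*(-35/8*29**2) = ((((2 + 2) + 3) - 4) - 2)*(-35/8*841) = (((4 + 3) - 4) - 2)*(-29435/8) = ((7 - 4) - 2)*(-29435/8) = (3 - 2)*(-29435/8) = 1*(-29435/8) = -29435/8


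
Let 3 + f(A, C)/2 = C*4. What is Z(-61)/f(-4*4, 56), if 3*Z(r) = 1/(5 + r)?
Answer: -1/74256 ≈ -1.3467e-5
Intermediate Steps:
f(A, C) = -6 + 8*C (f(A, C) = -6 + 2*(C*4) = -6 + 2*(4*C) = -6 + 8*C)
Z(r) = 1/(3*(5 + r))
Z(-61)/f(-4*4, 56) = (1/(3*(5 - 61)))/(-6 + 8*56) = ((⅓)/(-56))/(-6 + 448) = ((⅓)*(-1/56))/442 = -1/168*1/442 = -1/74256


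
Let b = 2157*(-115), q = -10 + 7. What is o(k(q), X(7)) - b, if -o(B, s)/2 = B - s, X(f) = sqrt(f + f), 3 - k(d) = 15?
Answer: 248079 + 2*sqrt(14) ≈ 2.4809e+5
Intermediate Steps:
q = -3
k(d) = -12 (k(d) = 3 - 1*15 = 3 - 15 = -12)
X(f) = sqrt(2)*sqrt(f) (X(f) = sqrt(2*f) = sqrt(2)*sqrt(f))
o(B, s) = -2*B + 2*s (o(B, s) = -2*(B - s) = -2*B + 2*s)
b = -248055
o(k(q), X(7)) - b = (-2*(-12) + 2*(sqrt(2)*sqrt(7))) - 1*(-248055) = (24 + 2*sqrt(14)) + 248055 = 248079 + 2*sqrt(14)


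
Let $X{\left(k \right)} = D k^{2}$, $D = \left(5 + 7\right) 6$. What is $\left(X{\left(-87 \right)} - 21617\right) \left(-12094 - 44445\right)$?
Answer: $-29589742189$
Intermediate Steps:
$D = 72$ ($D = 12 \cdot 6 = 72$)
$X{\left(k \right)} = 72 k^{2}$
$\left(X{\left(-87 \right)} - 21617\right) \left(-12094 - 44445\right) = \left(72 \left(-87\right)^{2} - 21617\right) \left(-12094 - 44445\right) = \left(72 \cdot 7569 - 21617\right) \left(-56539\right) = \left(544968 - 21617\right) \left(-56539\right) = 523351 \left(-56539\right) = -29589742189$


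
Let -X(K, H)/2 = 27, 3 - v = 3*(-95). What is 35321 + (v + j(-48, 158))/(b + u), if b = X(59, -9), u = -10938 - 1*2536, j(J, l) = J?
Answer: 59727781/1691 ≈ 35321.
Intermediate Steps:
v = 288 (v = 3 - 3*(-95) = 3 - 1*(-285) = 3 + 285 = 288)
X(K, H) = -54 (X(K, H) = -2*27 = -54)
u = -13474 (u = -10938 - 2536 = -13474)
b = -54
35321 + (v + j(-48, 158))/(b + u) = 35321 + (288 - 48)/(-54 - 13474) = 35321 + 240/(-13528) = 35321 + 240*(-1/13528) = 35321 - 30/1691 = 59727781/1691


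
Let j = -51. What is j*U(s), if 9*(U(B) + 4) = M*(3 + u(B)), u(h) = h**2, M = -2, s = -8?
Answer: 2890/3 ≈ 963.33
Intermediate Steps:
U(B) = -14/3 - 2*B**2/9 (U(B) = -4 + (-2*(3 + B**2))/9 = -4 + (-6 - 2*B**2)/9 = -4 + (-2/3 - 2*B**2/9) = -14/3 - 2*B**2/9)
j*U(s) = -51*(-14/3 - 2/9*(-8)**2) = -51*(-14/3 - 2/9*64) = -51*(-14/3 - 128/9) = -51*(-170/9) = 2890/3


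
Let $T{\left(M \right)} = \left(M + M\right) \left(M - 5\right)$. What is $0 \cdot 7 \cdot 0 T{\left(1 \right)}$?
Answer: $0$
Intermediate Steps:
$T{\left(M \right)} = 2 M \left(-5 + M\right)$
$0 \cdot 7 \cdot 0 T{\left(1 \right)} = 0 \cdot 7 \cdot 0 \cdot 2 \cdot 1 \left(-5 + 1\right) = 0 \cdot 0 \cdot 2 \cdot 1 \left(-4\right) = 0 \left(-8\right) = 0$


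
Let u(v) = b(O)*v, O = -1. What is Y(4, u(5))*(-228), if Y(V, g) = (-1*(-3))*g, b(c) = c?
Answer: 3420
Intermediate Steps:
u(v) = -v
Y(V, g) = 3*g
Y(4, u(5))*(-228) = (3*(-1*5))*(-228) = (3*(-5))*(-228) = -15*(-228) = 3420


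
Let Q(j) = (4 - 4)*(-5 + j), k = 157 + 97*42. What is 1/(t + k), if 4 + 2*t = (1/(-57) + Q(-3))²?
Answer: 6498/27480043 ≈ 0.00023646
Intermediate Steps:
k = 4231 (k = 157 + 4074 = 4231)
Q(j) = 0 (Q(j) = 0*(-5 + j) = 0)
t = -12995/6498 (t = -2 + (1/(-57) + 0)²/2 = -2 + (-1/57 + 0)²/2 = -2 + (-1/57)²/2 = -2 + (½)*(1/3249) = -2 + 1/6498 = -12995/6498 ≈ -1.9998)
1/(t + k) = 1/(-12995/6498 + 4231) = 1/(27480043/6498) = 6498/27480043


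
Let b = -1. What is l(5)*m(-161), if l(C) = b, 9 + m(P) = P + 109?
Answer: 61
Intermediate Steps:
m(P) = 100 + P (m(P) = -9 + (P + 109) = -9 + (109 + P) = 100 + P)
l(C) = -1
l(5)*m(-161) = -(100 - 161) = -1*(-61) = 61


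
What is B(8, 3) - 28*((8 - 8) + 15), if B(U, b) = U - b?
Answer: -415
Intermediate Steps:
B(8, 3) - 28*((8 - 8) + 15) = (8 - 1*3) - 28*((8 - 8) + 15) = (8 - 3) - 28*(0 + 15) = 5 - 28*15 = 5 - 420 = -415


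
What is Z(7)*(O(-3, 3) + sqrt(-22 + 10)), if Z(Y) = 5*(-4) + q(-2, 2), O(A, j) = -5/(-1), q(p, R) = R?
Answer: -90 - 36*I*sqrt(3) ≈ -90.0 - 62.354*I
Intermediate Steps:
O(A, j) = 5 (O(A, j) = -5*(-1) = 5)
Z(Y) = -18 (Z(Y) = 5*(-4) + 2 = -20 + 2 = -18)
Z(7)*(O(-3, 3) + sqrt(-22 + 10)) = -18*(5 + sqrt(-22 + 10)) = -18*(5 + sqrt(-12)) = -18*(5 + 2*I*sqrt(3)) = -90 - 36*I*sqrt(3)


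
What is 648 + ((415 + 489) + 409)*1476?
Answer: 1938636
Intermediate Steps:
648 + ((415 + 489) + 409)*1476 = 648 + (904 + 409)*1476 = 648 + 1313*1476 = 648 + 1937988 = 1938636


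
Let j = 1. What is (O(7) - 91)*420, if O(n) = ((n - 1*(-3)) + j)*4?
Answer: -19740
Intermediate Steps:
O(n) = 16 + 4*n (O(n) = ((n - 1*(-3)) + 1)*4 = ((n + 3) + 1)*4 = ((3 + n) + 1)*4 = (4 + n)*4 = 16 + 4*n)
(O(7) - 91)*420 = ((16 + 4*7) - 91)*420 = ((16 + 28) - 91)*420 = (44 - 91)*420 = -47*420 = -19740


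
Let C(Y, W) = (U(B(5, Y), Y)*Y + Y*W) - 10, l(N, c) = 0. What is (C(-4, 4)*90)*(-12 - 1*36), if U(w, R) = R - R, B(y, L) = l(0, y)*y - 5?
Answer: 112320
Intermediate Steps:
B(y, L) = -5 (B(y, L) = 0*y - 5 = 0 - 5 = -5)
U(w, R) = 0
C(Y, W) = -10 + W*Y (C(Y, W) = (0*Y + Y*W) - 10 = (0 + W*Y) - 10 = W*Y - 10 = -10 + W*Y)
(C(-4, 4)*90)*(-12 - 1*36) = ((-10 + 4*(-4))*90)*(-12 - 1*36) = ((-10 - 16)*90)*(-12 - 36) = -26*90*(-48) = -2340*(-48) = 112320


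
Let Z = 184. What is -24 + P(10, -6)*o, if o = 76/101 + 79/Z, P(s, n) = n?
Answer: -288897/9292 ≈ -31.091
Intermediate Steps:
o = 21963/18584 (o = 76/101 + 79/184 = 21963/18584 ≈ 1.1818)
-24 + P(10, -6)*o = -24 - 6*21963/18584 = -24 - 65889/9292 = -288897/9292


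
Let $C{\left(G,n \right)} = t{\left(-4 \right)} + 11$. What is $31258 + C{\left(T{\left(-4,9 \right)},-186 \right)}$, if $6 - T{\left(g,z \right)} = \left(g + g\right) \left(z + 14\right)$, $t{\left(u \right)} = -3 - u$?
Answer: $31270$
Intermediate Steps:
$T{\left(g,z \right)} = 6 - 2 g \left(14 + z\right)$ ($T{\left(g,z \right)} = 6 - \left(g + g\right) \left(z + 14\right) = 6 - 2 g \left(14 + z\right)$)
$C{\left(G,n \right)} = 12$ ($C{\left(G,n \right)} = \left(-3 - -4\right) + 11 = \left(-3 + 4\right) + 11 = 1 + 11 = 12$)
$31258 + C{\left(T{\left(-4,9 \right)},-186 \right)} = 31258 + 12 = 31270$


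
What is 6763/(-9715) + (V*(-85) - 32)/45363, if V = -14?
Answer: -98513333/146900515 ≈ -0.67061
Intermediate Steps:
6763/(-9715) + (V*(-85) - 32)/45363 = 6763/(-9715) + (-14*(-85) - 32)/45363 = 6763*(-1/9715) + (1190 - 32)*(1/45363) = -6763/9715 + 1158*(1/45363) = -6763/9715 + 386/15121 = -98513333/146900515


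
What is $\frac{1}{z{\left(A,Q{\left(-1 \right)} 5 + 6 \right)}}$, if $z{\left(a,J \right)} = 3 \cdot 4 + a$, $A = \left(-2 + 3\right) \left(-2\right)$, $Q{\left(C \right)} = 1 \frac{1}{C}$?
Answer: $\frac{1}{10} \approx 0.1$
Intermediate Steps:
$Q{\left(C \right)} = \frac{1}{C}$
$A = -2$ ($A = 1 \left(-2\right) = -2$)
$z{\left(a,J \right)} = 12 + a$
$\frac{1}{z{\left(A,Q{\left(-1 \right)} 5 + 6 \right)}} = \frac{1}{12 - 2} = \frac{1}{10}$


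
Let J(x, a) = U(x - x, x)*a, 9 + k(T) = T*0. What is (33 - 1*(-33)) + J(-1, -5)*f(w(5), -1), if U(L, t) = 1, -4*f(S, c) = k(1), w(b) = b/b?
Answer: 219/4 ≈ 54.750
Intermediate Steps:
w(b) = 1
k(T) = -9 (k(T) = -9 + T*0 = -9 + 0 = -9)
f(S, c) = 9/4 (f(S, c) = -¼*(-9) = 9/4)
J(x, a) = a (J(x, a) = 1*a = a)
(33 - 1*(-33)) + J(-1, -5)*f(w(5), -1) = (33 - 1*(-33)) - 5*9/4 = (33 + 33) - 45/4 = 66 - 45/4 = 219/4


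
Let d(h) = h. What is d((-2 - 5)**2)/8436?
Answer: 49/8436 ≈ 0.0058084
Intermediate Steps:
d((-2 - 5)**2)/8436 = (-2 - 5)**2/8436 = (-7)**2*(1/8436) = 49*(1/8436) = 49/8436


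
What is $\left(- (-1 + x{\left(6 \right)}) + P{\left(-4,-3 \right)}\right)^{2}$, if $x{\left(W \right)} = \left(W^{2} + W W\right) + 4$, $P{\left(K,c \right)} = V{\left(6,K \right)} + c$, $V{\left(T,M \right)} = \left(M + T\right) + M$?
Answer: $6400$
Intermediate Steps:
$V{\left(T,M \right)} = T + 2 M$
$P{\left(K,c \right)} = 6 + c + 2 K$ ($P{\left(K,c \right)} = \left(6 + 2 K\right) + c = 6 + c + 2 K$)
$x{\left(W \right)} = 4 + 2 W^{2}$ ($x{\left(W \right)} = \left(W^{2} + W^{2}\right) + 4 = 2 W^{2} + 4 = 4 + 2 W^{2}$)
$\left(- (-1 + x{\left(6 \right)}) + P{\left(-4,-3 \right)}\right)^{2} = \left(- (-1 + \left(4 + 2 \cdot 6^{2}\right)) + \left(6 - 3 + 2 \left(-4\right)\right)\right)^{2} = \left(- (-1 + \left(4 + 2 \cdot 36\right)) - 5\right)^{2} = \left(- (-1 + \left(4 + 72\right)) - 5\right)^{2} = \left(- (-1 + 76) - 5\right)^{2} = \left(\left(-1\right) 75 - 5\right)^{2} = \left(-75 - 5\right)^{2} = \left(-80\right)^{2} = 6400$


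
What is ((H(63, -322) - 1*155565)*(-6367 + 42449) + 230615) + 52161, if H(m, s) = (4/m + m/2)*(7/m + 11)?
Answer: -3175290379418/567 ≈ -5.6002e+9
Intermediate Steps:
H(m, s) = (11 + 7/m)*(m/2 + 4/m) (H(m, s) = (4/m + m*(½))*(11 + 7/m) = (4/m + m/2)*(11 + 7/m) = (m/2 + 4/m)*(11 + 7/m) = (11 + 7/m)*(m/2 + 4/m))
((H(63, -322) - 1*155565)*(-6367 + 42449) + 230615) + 52161 = (((7/2 + 28/63² + 44/63 + (11/2)*63) - 1*155565)*(-6367 + 42449) + 230615) + 52161 = (((7/2 + 28*(1/3969) + 44*(1/63) + 693/2) - 155565)*36082 + 230615) + 52161 = (((7/2 + 4/567 + 44/63 + 693/2) - 155565)*36082 + 230615) + 52161 = ((198850/567 - 155565)*36082 + 230615) + 52161 = (-88006505/567*36082 + 230615) + 52161 = (-3175450713410/567 + 230615) + 52161 = -3175319954705/567 + 52161 = -3175290379418/567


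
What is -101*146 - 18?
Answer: -14764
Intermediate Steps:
-101*146 - 18 = -14746 - 18 = -14764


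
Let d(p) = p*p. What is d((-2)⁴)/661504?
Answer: 1/2584 ≈ 0.00038700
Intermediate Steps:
d(p) = p²
d((-2)⁴)/661504 = ((-2)⁴)²/661504 = 16²*(1/661504) = 256*(1/661504) = 1/2584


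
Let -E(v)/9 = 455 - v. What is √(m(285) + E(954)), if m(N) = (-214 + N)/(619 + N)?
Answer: √917545310/452 ≈ 67.016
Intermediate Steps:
E(v) = -4095 + 9*v (E(v) = -9*(455 - v) = -4095 + 9*v)
m(N) = (-214 + N)/(619 + N)
√(m(285) + E(954)) = √((-214 + 285)/(619 + 285) + (-4095 + 9*954)) = √(71/904 + (-4095 + 8586)) = √((1/904)*71 + 4491) = √(71/904 + 4491) = √(4059935/904) = √917545310/452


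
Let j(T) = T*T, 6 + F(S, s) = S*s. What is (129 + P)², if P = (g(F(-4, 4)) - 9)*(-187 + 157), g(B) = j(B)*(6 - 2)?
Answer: 3327097761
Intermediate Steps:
F(S, s) = -6 + S*s
j(T) = T²
g(B) = 4*B² (g(B) = B²*(6 - 2) = B²*4 = 4*B²)
P = -57810 (P = (4*(-6 - 4*4)² - 9)*(-187 + 157) = (4*(-6 - 16)² - 9)*(-30) = (4*(-22)² - 9)*(-30) = (4*484 - 9)*(-30) = (1936 - 9)*(-30) = 1927*(-30) = -57810)
(129 + P)² = (129 - 57810)² = (-57681)² = 3327097761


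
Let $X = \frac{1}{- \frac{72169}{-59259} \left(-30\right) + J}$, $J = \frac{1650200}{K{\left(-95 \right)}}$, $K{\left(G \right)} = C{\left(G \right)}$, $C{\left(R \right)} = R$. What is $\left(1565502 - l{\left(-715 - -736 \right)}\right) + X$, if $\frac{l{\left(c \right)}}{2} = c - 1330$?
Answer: $\frac{10244515775332293}{6532992230} \approx 1.5681 \cdot 10^{6}$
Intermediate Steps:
$l{\left(c \right)} = -2660 + 2 c$ ($l{\left(c \right)} = 2 \left(c - 1330\right) = 2 \left(-1330 + c\right) = -2660 + 2 c$)
$K{\left(G \right)} = G$
$J = - \frac{330040}{19}$ ($J = \frac{1650200}{-95} = 1650200 \left(- \frac{1}{95}\right) = - \frac{330040}{19} \approx -17371.0$)
$X = - \frac{375307}{6532992230}$ ($X = \frac{1}{- \frac{72169}{-59259} \left(-30\right) - \frac{330040}{19}} = \frac{1}{\left(-72169\right) \left(- \frac{1}{59259}\right) \left(-30\right) - \frac{330040}{19}} = \frac{1}{\frac{72169}{59259} \left(-30\right) - \frac{330040}{19}} = \frac{1}{- \frac{721690}{19753} - \frac{330040}{19}} = \frac{1}{- \frac{6532992230}{375307}} = - \frac{375307}{6532992230} \approx -5.7448 \cdot 10^{-5}$)
$\left(1565502 - l{\left(-715 - -736 \right)}\right) + X = \left(1565502 - \left(-2660 + 2 \left(-715 - -736\right)\right)\right) - \frac{375307}{6532992230} = \left(1565502 - \left(-2660 + 2 \left(-715 + 736\right)\right)\right) - \frac{375307}{6532992230} = \left(1565502 - \left(-2660 + 2 \cdot 21\right)\right) - \frac{375307}{6532992230} = \left(1565502 - \left(-2660 + 42\right)\right) - \frac{375307}{6532992230} = \left(1565502 - -2618\right) - \frac{375307}{6532992230} = \left(1565502 + 2618\right) - \frac{375307}{6532992230} = 1568120 - \frac{375307}{6532992230} = \frac{10244515775332293}{6532992230}$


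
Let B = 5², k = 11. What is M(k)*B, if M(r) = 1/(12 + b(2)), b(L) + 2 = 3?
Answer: 25/13 ≈ 1.9231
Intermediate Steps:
B = 25
b(L) = 1 (b(L) = -2 + 3 = 1)
M(r) = 1/13 (M(r) = 1/(12 + 1) = 1/13)
M(k)*B = (1/13)*25 = 25/13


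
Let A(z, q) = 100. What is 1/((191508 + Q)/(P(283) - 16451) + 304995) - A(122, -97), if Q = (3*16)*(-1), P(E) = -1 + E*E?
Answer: -1940915763863/19409158275 ≈ -100.00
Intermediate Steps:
P(E) = -1 + E²
Q = -48 (Q = 48*(-1) = -48)
1/((191508 + Q)/(P(283) - 16451) + 304995) - A(122, -97) = 1/((191508 - 48)/((-1 + 283²) - 16451) + 304995) - 1*100 = 1/(191460/((-1 + 80089) - 16451) + 304995) - 100 = 1/(191460/(80088 - 16451) + 304995) - 100 = 1/(191460/63637 + 304995) - 100 = 1/(19409158275/63637) - 100 = 63637/19409158275 - 100 = -1940915763863/19409158275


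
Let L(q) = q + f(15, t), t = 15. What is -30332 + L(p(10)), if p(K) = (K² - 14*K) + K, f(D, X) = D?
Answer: -30347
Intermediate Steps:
p(K) = K² - 13*K
L(q) = 15 + q (L(q) = q + 15 = 15 + q)
-30332 + L(p(10)) = -30332 + (15 + 10*(-13 + 10)) = -30332 + (15 + 10*(-3)) = -30332 + (15 - 30) = -30332 - 15 = -30347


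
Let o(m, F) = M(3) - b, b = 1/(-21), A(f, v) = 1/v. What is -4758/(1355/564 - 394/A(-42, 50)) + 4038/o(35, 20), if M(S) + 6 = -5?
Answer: -18828830187/51103447 ≈ -368.45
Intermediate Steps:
M(S) = -11 (M(S) = -6 - 5 = -11)
b = -1/21 ≈ -0.047619
o(m, F) = -230/21 (o(m, F) = -11 - 1*(-1/21) = -11 + 1/21 = -230/21)
-4758/(1355/564 - 394/A(-42, 50)) + 4038/o(35, 20) = -4758/(1355/564 - 394/(1/50)) + 4038/(-230/21) = -4758/(1355*(1/564) - 394/1/50) + 4038*(-21/230) = -4758/(1355/564 - 394*50) - 42399/115 = -4758/(1355/564 - 19700) - 42399/115 = -4758/(-11109445/564) - 42399/115 = -4758*(-564/11109445) - 42399/115 = 2683512/11109445 - 42399/115 = -18828830187/51103447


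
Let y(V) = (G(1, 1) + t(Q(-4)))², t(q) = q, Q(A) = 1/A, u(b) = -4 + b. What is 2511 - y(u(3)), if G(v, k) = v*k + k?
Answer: 40127/16 ≈ 2507.9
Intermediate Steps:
Q(A) = 1/A
G(v, k) = k + k*v (G(v, k) = k*v + k = k + k*v)
y(V) = 49/16 (y(V) = (1*(1 + 1) + 1/(-4))² = (1*2 - ¼)² = (2 - ¼)² = (7/4)² = 49/16)
2511 - y(u(3)) = 2511 - 1*49/16 = 2511 - 49/16 = 40127/16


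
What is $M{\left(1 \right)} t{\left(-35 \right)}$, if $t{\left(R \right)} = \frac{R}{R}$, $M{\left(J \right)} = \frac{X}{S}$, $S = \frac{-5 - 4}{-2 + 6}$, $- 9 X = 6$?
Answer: $\frac{8}{27} \approx 0.2963$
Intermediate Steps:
$X = - \frac{2}{3}$ ($X = \left(- \frac{1}{9}\right) 6 = - \frac{2}{3} \approx -0.66667$)
$S = - \frac{9}{4} \approx -2.25$
$M{\left(J \right)} = \frac{8}{27}$ ($M{\left(J \right)} = - \frac{2}{3 \left(- \frac{9}{4}\right)} = \left(- \frac{2}{3}\right) \left(- \frac{4}{9}\right) = \frac{8}{27}$)
$t{\left(R \right)} = 1$
$M{\left(1 \right)} t{\left(-35 \right)} = \frac{8}{27} \cdot 1 = \frac{8}{27}$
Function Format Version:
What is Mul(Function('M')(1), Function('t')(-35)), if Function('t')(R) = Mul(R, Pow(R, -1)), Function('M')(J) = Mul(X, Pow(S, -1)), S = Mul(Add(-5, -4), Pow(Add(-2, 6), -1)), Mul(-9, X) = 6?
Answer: Rational(8, 27) ≈ 0.29630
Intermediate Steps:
X = Rational(-2, 3) (X = Mul(Rational(-1, 9), 6) = Rational(-2, 3) ≈ -0.66667)
S = Rational(-9, 4) (S = Mul(-9, Pow(4, -1)) = Mul(-9, Rational(1, 4)) = Rational(-9, 4) ≈ -2.2500)
Function('M')(J) = Rational(8, 27) (Function('M')(J) = Mul(Rational(-2, 3), Pow(Rational(-9, 4), -1)) = Mul(Rational(-2, 3), Rational(-4, 9)) = Rational(8, 27))
Function('t')(R) = 1
Mul(Function('M')(1), Function('t')(-35)) = Mul(Rational(8, 27), 1) = Rational(8, 27)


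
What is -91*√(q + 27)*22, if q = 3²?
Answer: -12012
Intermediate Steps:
q = 9
-91*√(q + 27)*22 = -91*√(9 + 27)*22 = -91*√36*22 = -91*6*22 = -546*22 = -12012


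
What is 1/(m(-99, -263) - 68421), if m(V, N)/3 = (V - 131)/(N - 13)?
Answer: -2/136837 ≈ -1.4616e-5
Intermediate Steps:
m(V, N) = 3*(-131 + V)/(-13 + N) (m(V, N) = 3*((V - 131)/(N - 13)) = 3*((-131 + V)/(-13 + N)) = 3*(-131 + V)/(-13 + N))
1/(m(-99, -263) - 68421) = 1/(3*(-131 - 99)/(-13 - 263) - 68421) = 1/(3*(-230)/(-276) - 68421) = 1/(3*(-1/276)*(-230) - 68421) = 1/(5/2 - 68421) = 1/(-136837/2) = -2/136837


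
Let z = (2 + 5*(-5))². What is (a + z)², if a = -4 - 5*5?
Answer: 250000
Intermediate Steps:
a = -29 (a = -4 - 25 = -29)
z = 529 (z = (2 - 25)² = (-23)² = 529)
(a + z)² = (-29 + 529)² = 500² = 250000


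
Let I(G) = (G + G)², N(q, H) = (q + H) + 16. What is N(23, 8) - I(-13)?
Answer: -629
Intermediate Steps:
N(q, H) = 16 + H + q (N(q, H) = (H + q) + 16 = 16 + H + q)
I(G) = 4*G² (I(G) = (2*G)² = 4*G²)
N(23, 8) - I(-13) = (16 + 8 + 23) - 4*(-13)² = 47 - 4*169 = 47 - 1*676 = 47 - 676 = -629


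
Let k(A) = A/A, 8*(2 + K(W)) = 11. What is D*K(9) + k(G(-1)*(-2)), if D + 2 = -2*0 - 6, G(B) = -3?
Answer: 6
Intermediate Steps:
K(W) = -5/8 (K(W) = -2 + (⅛)*11 = -2 + 11/8 = -5/8)
D = -8 (D = -2 + (-2*0 - 6) = -2 + (0 - 6) = -2 - 6 = -8)
k(A) = 1
D*K(9) + k(G(-1)*(-2)) = -8*(-5/8) + 1 = 5 + 1 = 6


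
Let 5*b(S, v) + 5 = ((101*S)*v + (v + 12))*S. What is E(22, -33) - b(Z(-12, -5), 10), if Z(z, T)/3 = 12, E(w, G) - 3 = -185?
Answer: -1310657/5 ≈ -2.6213e+5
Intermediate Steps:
E(w, G) = -182 (E(w, G) = 3 - 185 = -182)
Z(z, T) = 36 (Z(z, T) = 3*12 = 36)
b(S, v) = -1 + S*(12 + v + 101*S*v)/5 (b(S, v) = -1 + (((101*S)*v + (v + 12))*S)/5 = -1 + ((101*S*v + (12 + v))*S)/5 = -1 + ((12 + v + 101*S*v)*S)/5 = -1 + (S*(12 + v + 101*S*v))/5 = -1 + S*(12 + v + 101*S*v)/5)
E(22, -33) - b(Z(-12, -5), 10) = -182 - (-1 + (12/5)*36 + (⅕)*36*10 + (101/5)*10*36²) = -182 - (-1 + 432/5 + 72 + (101/5)*10*1296) = -182 - (-1 + 432/5 + 72 + 261792) = -182 - 1*1309747/5 = -182 - 1309747/5 = -1310657/5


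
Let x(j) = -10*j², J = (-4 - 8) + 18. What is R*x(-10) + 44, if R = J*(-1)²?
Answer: -5956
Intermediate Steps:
J = 6 (J = -12 + 18 = 6)
R = 6 (R = 6*(-1)² = 6*1 = 6)
R*x(-10) + 44 = 6*(-10*(-10)²) + 44 = 6*(-10*100) + 44 = 6*(-1000) + 44 = -6000 + 44 = -5956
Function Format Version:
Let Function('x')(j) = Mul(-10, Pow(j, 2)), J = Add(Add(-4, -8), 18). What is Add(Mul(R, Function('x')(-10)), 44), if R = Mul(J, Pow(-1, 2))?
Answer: -5956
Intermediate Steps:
J = 6 (J = Add(-12, 18) = 6)
R = 6 (R = Mul(6, Pow(-1, 2)) = Mul(6, 1) = 6)
Add(Mul(R, Function('x')(-10)), 44) = Add(Mul(6, Mul(-10, Pow(-10, 2))), 44) = Add(Mul(6, Mul(-10, 100)), 44) = Add(Mul(6, -1000), 44) = Add(-6000, 44) = -5956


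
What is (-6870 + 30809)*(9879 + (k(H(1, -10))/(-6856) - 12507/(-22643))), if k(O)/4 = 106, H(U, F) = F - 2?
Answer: 4589393980923811/19405051 ≈ 2.3651e+8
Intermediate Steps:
H(U, F) = -2 + F
k(O) = 424 (k(O) = 4*106 = 424)
(-6870 + 30809)*(9879 + (k(H(1, -10))/(-6856) - 12507/(-22643))) = (-6870 + 30809)*(9879 + (424/(-6856) - 12507/(-22643))) = 23939*(9879 + (424*(-1/6856) - 12507*(-1/22643))) = 23939*(9879 + (-53/857 + 12507/22643)) = 23939*(9879 + 9518420/19405051) = 23939*(191712017249/19405051) = 4589393980923811/19405051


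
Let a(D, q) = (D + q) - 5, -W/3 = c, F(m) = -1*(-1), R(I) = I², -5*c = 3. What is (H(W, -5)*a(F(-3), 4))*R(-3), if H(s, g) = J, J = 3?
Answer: 0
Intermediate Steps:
c = -⅗ (c = -⅕*3 = -⅗ ≈ -0.60000)
F(m) = 1
W = 9/5 (W = -3*(-⅗) = 9/5 ≈ 1.8000)
a(D, q) = -5 + D + q
H(s, g) = 3
(H(W, -5)*a(F(-3), 4))*R(-3) = (3*(-5 + 1 + 4))*(-3)² = (3*0)*9 = 0*9 = 0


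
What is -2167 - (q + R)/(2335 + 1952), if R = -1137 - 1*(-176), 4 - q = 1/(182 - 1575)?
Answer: -12939537997/5971791 ≈ -2166.8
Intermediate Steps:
q = 5573/1393 (q = 4 - 1/(182 - 1575) = 4 - 1/(-1393) = 4 - 1*(-1/1393) = 4 + 1/1393 = 5573/1393 ≈ 4.0007)
R = -961 (R = -1137 + 176 = -961)
-2167 - (q + R)/(2335 + 1952) = -2167 - (5573/1393 - 961)/(2335 + 1952) = -2167 - (-1333100)/(1393*4287) = -2167 - 1*(-1333100/5971791) = -2167 + 1333100/5971791 = -12939537997/5971791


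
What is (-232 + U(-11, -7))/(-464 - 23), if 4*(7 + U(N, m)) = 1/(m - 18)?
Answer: 23901/48700 ≈ 0.49078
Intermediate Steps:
U(N, m) = -7 + 1/(4*(-18 + m)) (U(N, m) = -7 + 1/(4*(m - 18)) = -7 + 1/(4*(-18 + m)))
(-232 + U(-11, -7))/(-464 - 23) = (-232 + (505 - 28*(-7))/(4*(-18 - 7)))/(-464 - 23) = (-232 + (¼)*(505 + 196)/(-25))/(-487) = (-232 + (¼)*(-1/25)*701)*(-1/487) = (-232 - 701/100)*(-1/487) = -23901/100*(-1/487) = 23901/48700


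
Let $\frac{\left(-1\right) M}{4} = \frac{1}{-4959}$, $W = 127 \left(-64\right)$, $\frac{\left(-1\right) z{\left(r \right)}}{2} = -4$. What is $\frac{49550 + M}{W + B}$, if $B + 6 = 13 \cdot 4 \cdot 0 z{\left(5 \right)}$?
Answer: $- \frac{122859227}{20168253} \approx -6.0917$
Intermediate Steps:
$z{\left(r \right)} = 8$ ($z{\left(r \right)} = \left(-2\right) \left(-4\right) = 8$)
$W = -8128$
$M = \frac{4}{4959}$ ($M = - \frac{4}{-4959} = \left(-4\right) \left(- \frac{1}{4959}\right) = \frac{4}{4959} \approx 0.00080661$)
$B = -6$ ($B = -6 + 13 \cdot 4 \cdot 0 \cdot 8 = -6 + 13 \cdot 0 \cdot 8 = -6 + 0 \cdot 8 = -6 + 0 = -6$)
$\frac{49550 + M}{W + B} = \frac{49550 + \frac{4}{4959}}{-8128 - 6} = \frac{245718454}{4959 \left(-8134\right)} = \frac{245718454}{4959} \left(- \frac{1}{8134}\right) = - \frac{122859227}{20168253}$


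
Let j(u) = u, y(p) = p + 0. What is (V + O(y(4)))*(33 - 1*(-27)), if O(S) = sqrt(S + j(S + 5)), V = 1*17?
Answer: 1020 + 60*sqrt(13) ≈ 1236.3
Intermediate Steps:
y(p) = p
V = 17
O(S) = sqrt(5 + 2*S) (O(S) = sqrt(S + (S + 5)) = sqrt(S + (5 + S)) = sqrt(5 + 2*S))
(V + O(y(4)))*(33 - 1*(-27)) = (17 + sqrt(5 + 2*4))*(33 - 1*(-27)) = (17 + sqrt(5 + 8))*(33 + 27) = (17 + sqrt(13))*60 = 1020 + 60*sqrt(13)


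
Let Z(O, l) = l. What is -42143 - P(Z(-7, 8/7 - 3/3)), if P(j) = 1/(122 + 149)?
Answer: -11420754/271 ≈ -42143.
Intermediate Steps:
P(j) = 1/271
-42143 - P(Z(-7, 8/7 - 3/3)) = -42143 - 1*1/271 = -42143 - 1/271 = -11420754/271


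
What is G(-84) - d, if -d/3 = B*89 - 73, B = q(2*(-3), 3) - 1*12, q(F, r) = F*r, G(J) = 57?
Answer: -8172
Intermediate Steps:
B = -30 (B = (2*(-3))*3 - 1*12 = -6*3 - 12 = -18 - 12 = -30)
d = 8229 (d = -3*(-30*89 - 73) = -3*(-2670 - 73) = -3*(-2743) = 8229)
G(-84) - d = 57 - 1*8229 = 57 - 8229 = -8172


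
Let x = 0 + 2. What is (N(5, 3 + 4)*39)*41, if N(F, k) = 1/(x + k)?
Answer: 533/3 ≈ 177.67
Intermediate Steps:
x = 2
N(F, k) = 1/(2 + k)
(N(5, 3 + 4)*39)*41 = (39/(2 + (3 + 4)))*41 = (39/(2 + 7))*41 = (39/9)*41 = ((1/9)*39)*41 = (13/3)*41 = 533/3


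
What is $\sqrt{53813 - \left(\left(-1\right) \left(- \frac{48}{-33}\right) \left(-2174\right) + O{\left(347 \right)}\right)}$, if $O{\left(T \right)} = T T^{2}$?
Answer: $\frac{i \sqrt{5049483934}}{11} \approx 6460.0 i$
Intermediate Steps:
$O{\left(T \right)} = T^{3}$
$\sqrt{53813 - \left(\left(-1\right) \left(- \frac{48}{-33}\right) \left(-2174\right) + O{\left(347 \right)}\right)} = \sqrt{53813 - \left(41781923 - - \frac{48}{-33} \left(-2174\right)\right)} = \sqrt{53813 - \left(41781923 - \left(-48\right) \left(- \frac{1}{33}\right) \left(-2174\right)\right)} = \sqrt{53813 + \left(\frac{16}{11} \left(-2174\right) - 41781923\right)} = \sqrt{53813 - \frac{459635937}{11}} = \sqrt{- \frac{459043994}{11}} = \frac{i \sqrt{5049483934}}{11}$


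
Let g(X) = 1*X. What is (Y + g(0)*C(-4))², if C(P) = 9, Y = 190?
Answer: 36100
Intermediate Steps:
g(X) = X
(Y + g(0)*C(-4))² = (190 + 0*9)² = (190 + 0)² = 190² = 36100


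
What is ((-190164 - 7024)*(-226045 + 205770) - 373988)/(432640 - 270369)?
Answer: 3997612712/162271 ≈ 24635.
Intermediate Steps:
((-190164 - 7024)*(-226045 + 205770) - 373988)/(432640 - 270369) = (-197188*(-20275) - 373988)/162271 = (3997986700 - 373988)*(1/162271) = 3997612712*(1/162271) = 3997612712/162271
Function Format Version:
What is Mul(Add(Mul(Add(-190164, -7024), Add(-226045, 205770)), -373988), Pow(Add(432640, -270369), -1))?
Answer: Rational(3997612712, 162271) ≈ 24635.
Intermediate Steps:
Mul(Add(Mul(Add(-190164, -7024), Add(-226045, 205770)), -373988), Pow(Add(432640, -270369), -1)) = Mul(Add(Mul(-197188, -20275), -373988), Pow(162271, -1)) = Mul(Add(3997986700, -373988), Rational(1, 162271)) = Mul(3997612712, Rational(1, 162271)) = Rational(3997612712, 162271)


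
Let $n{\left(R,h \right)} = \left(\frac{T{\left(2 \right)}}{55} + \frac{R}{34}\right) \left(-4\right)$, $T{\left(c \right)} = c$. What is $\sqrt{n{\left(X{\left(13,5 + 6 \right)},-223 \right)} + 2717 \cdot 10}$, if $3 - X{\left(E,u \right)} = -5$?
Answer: $\frac{\sqrt{23751743290}}{935} \approx 164.83$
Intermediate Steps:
$X{\left(E,u \right)} = 8$ ($X{\left(E,u \right)} = 3 - -5 = 3 + 5 = 8$)
$n{\left(R,h \right)} = - \frac{8}{55} - \frac{2 R}{17}$ ($n{\left(R,h \right)} = \left(\frac{2}{55} + \frac{R}{34}\right) \left(-4\right) = - \frac{8}{55} - \frac{2 R}{17}$)
$\sqrt{n{\left(X{\left(13,5 + 6 \right)},-223 \right)} + 2717 \cdot 10} = \sqrt{\left(- \frac{8}{55} - \frac{16}{17}\right) + 2717 \cdot 10} = \sqrt{\left(- \frac{8}{55} - \frac{16}{17}\right) + 27170} = \sqrt{- \frac{1016}{935} + 27170} = \sqrt{\frac{25402934}{935}} = \frac{\sqrt{23751743290}}{935}$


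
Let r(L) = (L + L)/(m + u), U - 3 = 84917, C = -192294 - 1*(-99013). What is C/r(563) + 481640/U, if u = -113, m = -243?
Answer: 35257109297/1195249 ≈ 29498.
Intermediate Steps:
C = -93281 (C = -192294 + 99013 = -93281)
U = 84920 (U = 3 + 84917 = 84920)
r(L) = -L/178 (r(L) = (L + L)/(-243 - 113) = (2*L)/(-356) = (2*L)*(-1/356) = -L/178)
C/r(563) + 481640/U = -93281/((-1/178*563)) + 481640/84920 = -93281/(-563/178) + 481640*(1/84920) = -93281*(-178/563) + 12041/2123 = 16604018/563 + 12041/2123 = 35257109297/1195249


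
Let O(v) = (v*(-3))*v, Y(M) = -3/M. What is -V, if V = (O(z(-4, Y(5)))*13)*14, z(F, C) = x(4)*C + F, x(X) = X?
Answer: 559104/25 ≈ 22364.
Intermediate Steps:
z(F, C) = F + 4*C (z(F, C) = 4*C + F = F + 4*C)
O(v) = -3*v² (O(v) = (-3*v)*v = -3*v²)
V = -559104/25 (V = (-3*(-4 + 4*(-3/5))²*13)*14 = (-3*(-4 + 4*(-3*⅕))²*13)*14 = (-3*(-4 + 4*(-⅗))²*13)*14 = (-3*(-4 - 12/5)²*13)*14 = (-3*(-32/5)²*13)*14 = (-3*1024/25*13)*14 = -3072/25*13*14 = -39936/25*14 = -559104/25 ≈ -22364.)
-V = -1*(-559104/25) = 559104/25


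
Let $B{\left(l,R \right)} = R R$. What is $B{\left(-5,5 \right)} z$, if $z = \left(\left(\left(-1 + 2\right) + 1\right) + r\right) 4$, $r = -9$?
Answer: $-700$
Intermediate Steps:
$B{\left(l,R \right)} = R^{2}$
$z = -28$ ($z = \left(\left(\left(-1 + 2\right) + 1\right) - 9\right) 4 = \left(\left(1 + 1\right) - 9\right) 4 = \left(2 - 9\right) 4 = \left(-7\right) 4 = -28$)
$B{\left(-5,5 \right)} z = 5^{2} \left(-28\right) = 25 \left(-28\right) = -700$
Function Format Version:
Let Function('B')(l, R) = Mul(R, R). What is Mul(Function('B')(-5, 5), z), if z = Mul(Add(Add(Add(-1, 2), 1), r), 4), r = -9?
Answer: -700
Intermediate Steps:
Function('B')(l, R) = Pow(R, 2)
z = -28 (z = Mul(Add(Add(Add(-1, 2), 1), -9), 4) = Mul(Add(Add(1, 1), -9), 4) = Mul(Add(2, -9), 4) = Mul(-7, 4) = -28)
Mul(Function('B')(-5, 5), z) = Mul(Pow(5, 2), -28) = Mul(25, -28) = -700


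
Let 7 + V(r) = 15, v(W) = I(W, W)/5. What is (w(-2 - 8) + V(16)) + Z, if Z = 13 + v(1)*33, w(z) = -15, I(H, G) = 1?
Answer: 63/5 ≈ 12.600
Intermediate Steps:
v(W) = ⅕ (v(W) = 1/5 = 1*(⅕) = ⅕)
V(r) = 8 (V(r) = -7 + 15 = 8)
Z = 98/5 (Z = 13 + (⅕)*33 = 13 + 33/5 = 98/5 ≈ 19.600)
(w(-2 - 8) + V(16)) + Z = (-15 + 8) + 98/5 = -7 + 98/5 = 63/5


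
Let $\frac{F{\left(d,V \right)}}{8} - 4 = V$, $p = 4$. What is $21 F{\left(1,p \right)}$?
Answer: $1344$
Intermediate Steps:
$F{\left(d,V \right)} = 32 + 8 V$
$21 F{\left(1,p \right)} = 21 \left(32 + 8 \cdot 4\right) = 21 \left(32 + 32\right) = 21 \cdot 64 = 1344$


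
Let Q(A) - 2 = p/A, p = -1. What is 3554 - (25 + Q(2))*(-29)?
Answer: 8645/2 ≈ 4322.5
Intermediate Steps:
Q(A) = 2 - 1/A
3554 - (25 + Q(2))*(-29) = 3554 - (25 + (2 - 1/2))*(-29) = 3554 - (25 + (2 - 1*½))*(-29) = 3554 - (25 + (2 - ½))*(-29) = 3554 - (25 + 3/2)*(-29) = 3554 - 53*(-29)/2 = 3554 - 1*(-1537/2) = 3554 + 1537/2 = 8645/2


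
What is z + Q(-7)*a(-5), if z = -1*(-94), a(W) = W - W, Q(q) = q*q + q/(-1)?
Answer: 94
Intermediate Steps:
Q(q) = q² - q (Q(q) = q² + q*(-1) = q² - q)
a(W) = 0
z = 94
z + Q(-7)*a(-5) = 94 - 7*(-1 - 7)*0 = 94 - 7*(-8)*0 = 94 + 56*0 = 94 + 0 = 94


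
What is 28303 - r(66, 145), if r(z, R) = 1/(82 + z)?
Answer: 4188843/148 ≈ 28303.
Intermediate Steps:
28303 - r(66, 145) = 28303 - 1/(82 + 66) = 28303 - 1/148 = 4188843/148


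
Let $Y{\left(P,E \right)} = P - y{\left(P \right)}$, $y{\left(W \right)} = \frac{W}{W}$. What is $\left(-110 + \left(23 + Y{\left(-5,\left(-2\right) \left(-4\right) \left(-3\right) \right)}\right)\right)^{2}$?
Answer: $8649$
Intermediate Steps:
$y{\left(W \right)} = 1$
$Y{\left(P,E \right)} = -1 + P$ ($Y{\left(P,E \right)} = P - 1 = -1 + P$)
$\left(-110 + \left(23 + Y{\left(-5,\left(-2\right) \left(-4\right) \left(-3\right) \right)}\right)\right)^{2} = \left(-110 + \left(23 - 6\right)\right)^{2} = \left(-110 + 17\right)^{2} = \left(-93\right)^{2} = 8649$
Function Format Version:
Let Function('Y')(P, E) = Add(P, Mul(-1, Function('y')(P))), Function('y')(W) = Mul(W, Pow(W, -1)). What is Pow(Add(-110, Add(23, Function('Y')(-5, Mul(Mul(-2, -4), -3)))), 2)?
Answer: 8649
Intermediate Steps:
Function('y')(W) = 1
Function('Y')(P, E) = Add(-1, P) (Function('Y')(P, E) = Add(P, Mul(-1, 1)) = Add(P, -1) = Add(-1, P))
Pow(Add(-110, Add(23, Function('Y')(-5, Mul(Mul(-2, -4), -3)))), 2) = Pow(Add(-110, Add(23, Add(-1, -5))), 2) = Pow(Add(-110, Add(23, -6)), 2) = Pow(Add(-110, 17), 2) = Pow(-93, 2) = 8649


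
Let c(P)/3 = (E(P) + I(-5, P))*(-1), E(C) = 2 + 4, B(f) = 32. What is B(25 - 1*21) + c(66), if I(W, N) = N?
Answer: -184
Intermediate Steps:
E(C) = 6
c(P) = -18 - 3*P (c(P) = 3*((6 + P)*(-1)) = 3*(-6 - P) = -18 - 3*P)
B(25 - 1*21) + c(66) = 32 + (-18 - 3*66) = 32 + (-18 - 198) = 32 - 216 = -184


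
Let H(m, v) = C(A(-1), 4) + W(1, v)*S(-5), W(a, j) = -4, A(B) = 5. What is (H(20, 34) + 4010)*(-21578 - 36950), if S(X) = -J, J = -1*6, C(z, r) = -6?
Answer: -232941440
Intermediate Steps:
J = -6
S(X) = 6 (S(X) = -1*(-6) = 6)
H(m, v) = -30 (H(m, v) = -6 - 4*6 = -6 - 24 = -30)
(H(20, 34) + 4010)*(-21578 - 36950) = (-30 + 4010)*(-21578 - 36950) = 3980*(-58528) = -232941440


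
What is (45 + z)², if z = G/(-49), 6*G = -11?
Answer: 175324081/86436 ≈ 2028.4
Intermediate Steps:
G = -11/6 (G = (⅙)*(-11) = -11/6 ≈ -1.8333)
z = 11/294 (z = -11/6/(-49) = -11/6*(-1/49) = 11/294 ≈ 0.037415)
(45 + z)² = (45 + 11/294)² = (13241/294)² = 175324081/86436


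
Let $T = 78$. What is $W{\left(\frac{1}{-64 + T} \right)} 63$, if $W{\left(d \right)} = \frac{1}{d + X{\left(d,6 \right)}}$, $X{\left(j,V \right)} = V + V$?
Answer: $\frac{882}{169} \approx 5.2189$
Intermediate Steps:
$X{\left(j,V \right)} = 2 V$
$W{\left(d \right)} = \frac{1}{12 + d}$ ($W{\left(d \right)} = \frac{1}{d + 2 \cdot 6} = \frac{1}{d + 12} = \frac{1}{12 + d}$)
$W{\left(\frac{1}{-64 + T} \right)} 63 = \frac{1}{12 + \frac{1}{-64 + 78}} \cdot 63 = \frac{1}{12 + \frac{1}{14}} \cdot 63 = \frac{1}{\frac{169}{14}} \cdot 63 = \frac{14}{169} \cdot 63 = \frac{882}{169}$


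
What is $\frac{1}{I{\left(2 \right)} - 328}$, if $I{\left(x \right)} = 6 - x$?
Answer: $- \frac{1}{324} \approx -0.0030864$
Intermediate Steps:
$\frac{1}{I{\left(2 \right)} - 328} = \frac{1}{\left(6 - 2\right) - 328} = \frac{1}{4 - 328} = \frac{1}{-324} = - \frac{1}{324}$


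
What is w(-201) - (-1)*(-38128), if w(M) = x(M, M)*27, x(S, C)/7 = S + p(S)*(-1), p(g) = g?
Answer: -38128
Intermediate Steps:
x(S, C) = 0 (x(S, C) = 7*(S + S*(-1)) = 7*(S - S) = 7*0 = 0)
w(M) = 0 (w(M) = 0*27 = 0)
w(-201) - (-1)*(-38128) = 0 - (-1)*(-38128) = 0 - 1*38128 = 0 - 38128 = -38128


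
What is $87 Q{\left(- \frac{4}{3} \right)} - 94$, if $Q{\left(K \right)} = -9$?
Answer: $-877$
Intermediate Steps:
$87 Q{\left(- \frac{4}{3} \right)} - 94 = 87 \left(-9\right) - 94 = -783 - 94 = -877$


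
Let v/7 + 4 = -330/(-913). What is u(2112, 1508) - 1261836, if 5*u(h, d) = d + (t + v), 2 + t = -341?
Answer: -523567359/415 ≈ -1.2616e+6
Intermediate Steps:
t = -343 (t = -2 - 341 = -343)
v = -2114/83 (v = -28 + 7*(-330/(-913)) = -28 + 7*(-330*(-1/913)) = -28 + 7*(30/83) = -28 + 210/83 = -2114/83 ≈ -25.470)
u(h, d) = -30583/415 + d/5 (u(h, d) = (d + (-343 - 2114/83))/5 = (d - 30583/83)/5 = (-30583/83 + d)/5 = -30583/415 + d/5)
u(2112, 1508) - 1261836 = (-30583/415 + (⅕)*1508) - 1261836 = (-30583/415 + 1508/5) - 1261836 = 94581/415 - 1261836 = -523567359/415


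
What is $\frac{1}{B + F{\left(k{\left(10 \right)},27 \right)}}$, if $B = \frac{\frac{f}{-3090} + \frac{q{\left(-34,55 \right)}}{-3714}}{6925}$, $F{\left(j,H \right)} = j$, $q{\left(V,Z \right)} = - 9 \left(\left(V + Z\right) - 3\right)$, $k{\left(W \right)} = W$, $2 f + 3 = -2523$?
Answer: $\frac{4415172250}{44152010909} \approx 0.099999$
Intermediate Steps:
$f = -1263$ ($f = - \frac{3}{2} + \frac{1}{2} \left(-2523\right) = - \frac{3}{2} - \frac{2523}{2} = -1263$)
$q{\left(V,Z \right)} = 27 - 9 V - 9 Z$ ($q{\left(V,Z \right)} = - 9 \left(-3 + V + Z\right) = 27 - 9 V - 9 Z$)
$B = \frac{288409}{4415172250}$ ($B = \frac{- \frac{1263}{-3090} + \frac{27 - -306 - 495}{-3714}}{6925} = \left(\left(-1263\right) \left(- \frac{1}{3090}\right) + \left(27 + 306 - 495\right) \left(- \frac{1}{3714}\right)\right) \frac{1}{6925} = \left(\frac{421}{1030} - - \frac{27}{619}\right) \frac{1}{6925} = \left(\frac{421}{1030} + \frac{27}{619}\right) \frac{1}{6925} = \frac{288409}{637570} \cdot \frac{1}{6925} = \frac{288409}{4415172250} \approx 6.5322 \cdot 10^{-5}$)
$\frac{1}{B + F{\left(k{\left(10 \right)},27 \right)}} = \frac{1}{\frac{288409}{4415172250} + 10} = \frac{1}{\frac{44152010909}{4415172250}} = \frac{4415172250}{44152010909}$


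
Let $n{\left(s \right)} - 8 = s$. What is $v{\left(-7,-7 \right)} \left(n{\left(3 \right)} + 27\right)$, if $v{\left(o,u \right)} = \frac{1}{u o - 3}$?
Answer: $\frac{19}{23} \approx 0.82609$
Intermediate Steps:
$n{\left(s \right)} = 8 + s$
$v{\left(o,u \right)} = \frac{1}{-3 + o u}$ ($v{\left(o,u \right)} = \frac{1}{o u - 3} = \frac{1}{-3 + o u}$)
$v{\left(-7,-7 \right)} \left(n{\left(3 \right)} + 27\right) = \frac{\left(8 + 3\right) + 27}{-3 - -49} = \frac{11 + 27}{-3 + 49} = \frac{1}{46} \cdot 38 = \frac{19}{23}$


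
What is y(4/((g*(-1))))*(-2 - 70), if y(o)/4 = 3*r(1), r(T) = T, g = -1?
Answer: -864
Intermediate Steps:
y(o) = 12 (y(o) = 4*(3*1) = 4*3 = 12)
y(4/((g*(-1))))*(-2 - 70) = 12*(-2 - 70) = 12*(-72) = -864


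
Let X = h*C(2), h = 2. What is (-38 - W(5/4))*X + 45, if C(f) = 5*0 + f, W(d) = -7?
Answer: -79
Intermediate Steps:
C(f) = f (C(f) = 0 + f = f)
X = 4 (X = 2*2 = 4)
(-38 - W(5/4))*X + 45 = (-38 - 1*(-7))*4 + 45 = (-38 + 7)*4 + 45 = -31*4 + 45 = -124 + 45 = -79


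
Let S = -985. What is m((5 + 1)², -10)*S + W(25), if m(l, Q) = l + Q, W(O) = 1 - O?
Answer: -25634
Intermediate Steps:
m(l, Q) = Q + l
m((5 + 1)², -10)*S + W(25) = (-10 + (5 + 1)²)*(-985) + (1 - 1*25) = (-10 + 6²)*(-985) + (1 - 25) = (-10 + 36)*(-985) - 24 = 26*(-985) - 24 = -25610 - 24 = -25634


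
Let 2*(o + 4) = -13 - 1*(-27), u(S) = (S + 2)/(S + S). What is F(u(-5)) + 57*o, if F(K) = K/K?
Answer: 172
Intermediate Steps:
u(S) = (2 + S)/(2*S) (u(S) = (2 + S)/((2*S)) = (2 + S)*(1/(2*S)) = (2 + S)/(2*S))
F(K) = 1
o = 3 (o = -4 + (-13 - 1*(-27))/2 = -4 + (-13 + 27)/2 = -4 + (½)*14 = -4 + 7 = 3)
F(u(-5)) + 57*o = 1 + 57*3 = 1 + 171 = 172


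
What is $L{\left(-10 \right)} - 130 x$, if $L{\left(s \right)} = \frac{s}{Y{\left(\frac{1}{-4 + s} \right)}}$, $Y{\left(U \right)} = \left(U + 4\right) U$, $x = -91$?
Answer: $\frac{130522}{11} \approx 11866.0$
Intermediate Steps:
$Y{\left(U \right)} = U \left(4 + U\right)$ ($Y{\left(U \right)} = \left(4 + U\right) U = U \left(4 + U\right)$)
$L{\left(s \right)} = \frac{s \left(-4 + s\right)}{4 + \frac{1}{-4 + s}}$ ($L{\left(s \right)} = \frac{s}{\frac{1}{-4 + s} \left(4 + \frac{1}{-4 + s}\right)} = s \frac{-4 + s}{4 + \frac{1}{-4 + s}} = \frac{s \left(-4 + s\right)}{4 + \frac{1}{-4 + s}}$)
$L{\left(-10 \right)} - 130 x = - \frac{10 \left(-4 - 10\right)^{2}}{-15 + 4 \left(-10\right)} - -11830 = - \frac{10 \left(-14\right)^{2}}{-15 - 40} + 11830 = \left(-10\right) \frac{1}{-55} \cdot 196 + 11830 = \left(-10\right) \left(- \frac{1}{55}\right) 196 + 11830 = \frac{392}{11} + 11830 = \frac{130522}{11}$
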